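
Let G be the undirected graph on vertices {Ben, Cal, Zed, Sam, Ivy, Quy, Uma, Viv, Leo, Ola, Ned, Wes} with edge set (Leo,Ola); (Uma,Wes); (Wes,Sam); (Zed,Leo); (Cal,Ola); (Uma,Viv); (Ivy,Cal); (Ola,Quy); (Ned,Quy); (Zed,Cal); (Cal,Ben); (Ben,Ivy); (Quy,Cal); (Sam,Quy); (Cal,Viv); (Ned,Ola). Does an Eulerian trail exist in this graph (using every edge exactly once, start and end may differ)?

Degrees: Ben:2, Cal:6, Zed:2, Sam:2, Ivy:2, Quy:4, Uma:2, Viv:2, Leo:2, Ola:4, Ned:2, Wes:2
Odd-degree vertices: none (0 total).
With 0 odd-degree vertices and all edges in one connected piece, an Eulerian trail exists.

Yes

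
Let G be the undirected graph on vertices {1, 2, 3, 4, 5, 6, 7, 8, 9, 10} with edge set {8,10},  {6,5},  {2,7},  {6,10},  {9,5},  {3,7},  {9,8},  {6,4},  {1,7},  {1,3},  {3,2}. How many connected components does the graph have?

2

Component: {1, 2, 3, 7}
Component: {4, 5, 6, 8, 9, 10}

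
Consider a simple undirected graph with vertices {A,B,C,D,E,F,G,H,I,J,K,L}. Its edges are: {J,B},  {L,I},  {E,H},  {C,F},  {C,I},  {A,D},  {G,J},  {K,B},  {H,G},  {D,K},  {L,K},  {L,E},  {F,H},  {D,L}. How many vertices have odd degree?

Degrees: A:1, B:2, C:2, D:3, E:2, F:2, G:2, H:3, I:2, J:2, K:3, L:4
Odd-degree vertices: A, D, H, K.

4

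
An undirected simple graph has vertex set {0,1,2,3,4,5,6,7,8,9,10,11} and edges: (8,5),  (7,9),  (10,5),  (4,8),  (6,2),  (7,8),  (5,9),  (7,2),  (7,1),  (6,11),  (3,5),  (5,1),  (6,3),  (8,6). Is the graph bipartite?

Yes

A valid 2-coloring puts {0, 4, 5, 6, 7} on one side and {1, 2, 3, 8, 9, 10, 11} on the other; every edge crosses between the two sides.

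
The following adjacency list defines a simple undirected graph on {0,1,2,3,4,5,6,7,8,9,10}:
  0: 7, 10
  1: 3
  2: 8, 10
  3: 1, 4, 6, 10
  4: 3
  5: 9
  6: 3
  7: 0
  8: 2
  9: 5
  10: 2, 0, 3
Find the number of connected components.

2

Component: {5, 9}
Component: {0, 1, 2, 3, 4, 6, 7, 8, 10}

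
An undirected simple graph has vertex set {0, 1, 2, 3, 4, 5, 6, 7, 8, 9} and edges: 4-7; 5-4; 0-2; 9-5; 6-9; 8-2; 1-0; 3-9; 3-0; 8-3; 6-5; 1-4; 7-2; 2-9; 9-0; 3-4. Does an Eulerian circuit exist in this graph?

No

Degrees: 0:4, 1:2, 2:4, 3:4, 4:4, 5:3, 6:2, 7:2, 8:2, 9:5
5, 9 have odd degree; an Eulerian circuit needs every degree to be even, so none exists.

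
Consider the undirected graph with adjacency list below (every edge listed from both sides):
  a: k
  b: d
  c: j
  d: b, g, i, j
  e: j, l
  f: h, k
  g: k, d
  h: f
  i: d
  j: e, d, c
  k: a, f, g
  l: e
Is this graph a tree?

The graph has 12 vertices and 11 edges.
It is connected with exactly 11 edges, hence acyclic — it is a tree.

Yes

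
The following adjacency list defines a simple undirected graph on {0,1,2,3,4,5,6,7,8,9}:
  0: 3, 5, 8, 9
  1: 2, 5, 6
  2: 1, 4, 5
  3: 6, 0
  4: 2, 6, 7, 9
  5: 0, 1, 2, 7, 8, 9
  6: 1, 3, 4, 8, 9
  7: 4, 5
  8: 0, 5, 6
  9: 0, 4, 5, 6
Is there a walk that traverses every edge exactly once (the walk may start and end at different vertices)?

No

Degrees: 0:4, 1:3, 2:3, 3:2, 4:4, 5:6, 6:5, 7:2, 8:3, 9:4
Odd-degree vertices: 1, 2, 6, 8 (4 total).
With 4 odd-degree vertices (more than two), no single trail can use every edge.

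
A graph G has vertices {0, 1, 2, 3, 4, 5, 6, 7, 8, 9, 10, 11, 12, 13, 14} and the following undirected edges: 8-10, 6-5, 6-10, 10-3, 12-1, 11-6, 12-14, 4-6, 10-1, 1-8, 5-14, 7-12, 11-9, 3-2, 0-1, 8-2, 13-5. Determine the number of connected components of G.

Component: {0, 1, 2, 3, 4, 5, 6, 7, 8, 9, 10, 11, 12, 13, 14}

1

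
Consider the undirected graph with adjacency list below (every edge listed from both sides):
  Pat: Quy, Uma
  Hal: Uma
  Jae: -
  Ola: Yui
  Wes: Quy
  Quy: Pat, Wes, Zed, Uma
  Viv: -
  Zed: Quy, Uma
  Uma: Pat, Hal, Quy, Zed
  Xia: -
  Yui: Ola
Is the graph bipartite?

No

Pat-Quy-Uma-Pat is an odd cycle (length 3), and a bipartite graph can contain only even cycles.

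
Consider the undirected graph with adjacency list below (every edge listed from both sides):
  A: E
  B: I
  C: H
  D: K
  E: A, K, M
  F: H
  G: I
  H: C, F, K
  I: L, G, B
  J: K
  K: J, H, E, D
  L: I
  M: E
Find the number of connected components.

Component: {B, G, I, L}
Component: {A, C, D, E, F, H, J, K, M}

2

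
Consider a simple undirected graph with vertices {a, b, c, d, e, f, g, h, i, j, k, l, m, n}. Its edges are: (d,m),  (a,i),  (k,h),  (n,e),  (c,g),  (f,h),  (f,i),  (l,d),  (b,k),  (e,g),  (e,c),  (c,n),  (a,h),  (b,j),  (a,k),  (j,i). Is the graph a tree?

The graph has 14 vertices and 16 edges.
It is not connected, so it is not a tree.

No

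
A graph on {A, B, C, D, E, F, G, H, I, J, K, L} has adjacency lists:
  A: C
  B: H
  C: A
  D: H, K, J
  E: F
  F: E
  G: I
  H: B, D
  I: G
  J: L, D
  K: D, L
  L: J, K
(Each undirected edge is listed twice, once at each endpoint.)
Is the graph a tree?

|V| = 12, |E| = 9.
It is not connected, so it is not a tree.

No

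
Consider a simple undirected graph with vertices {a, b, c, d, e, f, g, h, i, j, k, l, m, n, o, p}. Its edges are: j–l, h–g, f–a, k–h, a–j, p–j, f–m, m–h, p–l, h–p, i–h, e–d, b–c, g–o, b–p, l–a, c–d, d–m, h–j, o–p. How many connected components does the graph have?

Component: {n}
Component: {a, b, c, d, e, f, g, h, i, j, k, l, m, o, p}

2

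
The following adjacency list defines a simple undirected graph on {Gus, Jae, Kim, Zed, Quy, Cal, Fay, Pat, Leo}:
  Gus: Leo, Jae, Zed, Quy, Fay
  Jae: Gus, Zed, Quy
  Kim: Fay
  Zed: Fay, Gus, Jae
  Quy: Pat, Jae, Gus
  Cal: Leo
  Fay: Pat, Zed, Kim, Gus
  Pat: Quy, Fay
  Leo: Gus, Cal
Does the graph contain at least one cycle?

Yes

The graph has 9 vertices, 12 edges, and 1 connected component.
Since 12 > 9 - 1, a cycle must exist; for instance Gus-Fay-Zed-Jae-Gus.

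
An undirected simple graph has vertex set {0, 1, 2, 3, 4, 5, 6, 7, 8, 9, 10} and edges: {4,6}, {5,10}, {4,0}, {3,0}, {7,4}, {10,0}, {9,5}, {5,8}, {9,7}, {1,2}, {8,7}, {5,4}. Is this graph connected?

Component: {1, 2}
Component: {0, 3, 4, 5, 6, 7, 8, 9, 10}
No edge joins these 2 groups, so the graph is disconnected.

No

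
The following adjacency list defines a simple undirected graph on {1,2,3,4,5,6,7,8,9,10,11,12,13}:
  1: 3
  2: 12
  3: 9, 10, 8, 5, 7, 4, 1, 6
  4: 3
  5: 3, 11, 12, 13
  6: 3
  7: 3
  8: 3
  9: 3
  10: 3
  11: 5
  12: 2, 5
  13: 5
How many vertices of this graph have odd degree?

10

Degrees: 1:1, 2:1, 3:8, 4:1, 5:4, 6:1, 7:1, 8:1, 9:1, 10:1, 11:1, 12:2, 13:1
Odd-degree vertices: 1, 2, 4, 6, 7, 8, 9, 10, 11, 13.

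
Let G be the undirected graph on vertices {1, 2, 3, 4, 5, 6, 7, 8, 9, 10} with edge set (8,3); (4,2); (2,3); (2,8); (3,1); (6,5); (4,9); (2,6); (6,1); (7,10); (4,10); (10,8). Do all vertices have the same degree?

Degrees: 1:2, 2:4, 3:3, 4:3, 5:1, 6:3, 7:1, 8:3, 9:1, 10:3
Degrees are not all equal (e.g. deg(5)=1 but deg(2)=4); not regular.

No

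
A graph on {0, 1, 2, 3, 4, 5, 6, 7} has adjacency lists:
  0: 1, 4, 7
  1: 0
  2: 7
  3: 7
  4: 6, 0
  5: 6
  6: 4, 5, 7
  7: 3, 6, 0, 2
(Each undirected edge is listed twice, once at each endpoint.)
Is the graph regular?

Degrees: 0:3, 1:1, 2:1, 3:1, 4:2, 5:1, 6:3, 7:4
Vertex 1 has degree 1 while 7 has degree 4, so the graph is not regular.

No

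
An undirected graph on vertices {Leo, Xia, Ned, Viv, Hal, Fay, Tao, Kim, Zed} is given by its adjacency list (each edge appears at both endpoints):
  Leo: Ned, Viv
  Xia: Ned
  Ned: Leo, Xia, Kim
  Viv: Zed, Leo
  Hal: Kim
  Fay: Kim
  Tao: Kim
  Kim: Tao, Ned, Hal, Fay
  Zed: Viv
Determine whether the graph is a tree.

Yes

The graph has 9 vertices and 8 edges.
It is connected with exactly 8 edges, hence acyclic — it is a tree.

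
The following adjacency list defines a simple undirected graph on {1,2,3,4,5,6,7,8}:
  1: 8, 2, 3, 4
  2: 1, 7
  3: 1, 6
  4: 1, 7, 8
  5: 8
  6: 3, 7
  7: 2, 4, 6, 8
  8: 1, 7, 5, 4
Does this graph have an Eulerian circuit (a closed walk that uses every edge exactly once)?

No

Degrees: 1:4, 2:2, 3:2, 4:3, 5:1, 6:2, 7:4, 8:4
4, 5 have odd degree; an Eulerian circuit needs every degree to be even, so none exists.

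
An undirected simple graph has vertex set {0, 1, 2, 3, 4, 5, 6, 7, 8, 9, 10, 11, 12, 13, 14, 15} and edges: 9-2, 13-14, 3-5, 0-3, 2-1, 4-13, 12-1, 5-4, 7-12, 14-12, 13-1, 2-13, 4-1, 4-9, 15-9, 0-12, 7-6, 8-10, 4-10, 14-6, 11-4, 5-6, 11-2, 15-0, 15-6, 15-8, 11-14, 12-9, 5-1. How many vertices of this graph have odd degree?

Degrees: 0:3, 1:5, 2:4, 3:2, 4:6, 5:4, 6:4, 7:2, 8:2, 9:4, 10:2, 11:3, 12:5, 13:4, 14:4, 15:4
Odd-degree vertices: 0, 1, 11, 12.

4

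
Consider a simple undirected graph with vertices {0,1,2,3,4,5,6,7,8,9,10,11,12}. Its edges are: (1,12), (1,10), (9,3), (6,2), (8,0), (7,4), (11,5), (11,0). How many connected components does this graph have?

Component: {2, 6}
Component: {3, 9}
Component: {4, 7}
Component: {1, 10, 12}
Component: {0, 5, 8, 11}

5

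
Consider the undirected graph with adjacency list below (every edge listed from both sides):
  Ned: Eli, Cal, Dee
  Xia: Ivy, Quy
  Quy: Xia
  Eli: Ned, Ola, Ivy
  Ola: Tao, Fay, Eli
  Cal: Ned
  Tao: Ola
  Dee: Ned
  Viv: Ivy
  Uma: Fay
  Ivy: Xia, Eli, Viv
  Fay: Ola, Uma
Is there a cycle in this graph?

No

The graph has 12 vertices, 11 edges, and 1 connected component.
A forest on 12 vertices with 1 component has exactly 11 edges, which matches — so no cycle.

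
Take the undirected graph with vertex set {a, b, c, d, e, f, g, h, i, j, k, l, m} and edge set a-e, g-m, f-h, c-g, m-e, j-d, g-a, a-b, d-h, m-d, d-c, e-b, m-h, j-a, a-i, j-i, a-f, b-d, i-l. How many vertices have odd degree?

8

Degrees: a:6, b:3, c:2, d:5, e:3, f:2, g:3, h:3, i:3, j:3, k:0, l:1, m:4
Odd-degree vertices: b, d, e, g, h, i, j, l.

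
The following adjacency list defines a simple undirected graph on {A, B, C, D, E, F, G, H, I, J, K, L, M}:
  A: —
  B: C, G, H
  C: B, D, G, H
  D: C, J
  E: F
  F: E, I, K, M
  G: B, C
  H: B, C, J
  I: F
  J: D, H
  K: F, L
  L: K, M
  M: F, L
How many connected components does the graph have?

3

Component: {A}
Component: {B, C, D, G, H, J}
Component: {E, F, I, K, L, M}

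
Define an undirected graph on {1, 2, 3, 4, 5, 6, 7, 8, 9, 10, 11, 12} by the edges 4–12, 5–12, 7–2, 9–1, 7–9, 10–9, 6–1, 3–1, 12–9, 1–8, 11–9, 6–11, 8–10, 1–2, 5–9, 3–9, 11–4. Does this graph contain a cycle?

Yes

|V| = 12, |E| = 17, number of components = 1.
One cycle is 11-9-12-4-11.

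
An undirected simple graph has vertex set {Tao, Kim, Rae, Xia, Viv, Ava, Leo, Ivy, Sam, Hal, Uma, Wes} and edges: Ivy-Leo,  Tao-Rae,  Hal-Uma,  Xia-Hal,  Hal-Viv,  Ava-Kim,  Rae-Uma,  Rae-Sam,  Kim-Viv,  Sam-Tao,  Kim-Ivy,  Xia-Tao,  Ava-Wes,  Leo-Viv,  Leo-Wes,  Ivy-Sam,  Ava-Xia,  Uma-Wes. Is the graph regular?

Degrees: Tao:3, Kim:3, Rae:3, Xia:3, Viv:3, Ava:3, Leo:3, Ivy:3, Sam:3, Hal:3, Uma:3, Wes:3
All degrees equal 3; the graph is regular.

Yes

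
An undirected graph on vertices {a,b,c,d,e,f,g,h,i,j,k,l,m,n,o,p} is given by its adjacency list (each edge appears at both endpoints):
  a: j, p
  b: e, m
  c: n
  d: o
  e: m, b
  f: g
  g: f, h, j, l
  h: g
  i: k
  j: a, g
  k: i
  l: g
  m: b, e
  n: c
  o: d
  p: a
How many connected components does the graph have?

5

Component: {c, n}
Component: {d, o}
Component: {i, k}
Component: {b, e, m}
Component: {a, f, g, h, j, l, p}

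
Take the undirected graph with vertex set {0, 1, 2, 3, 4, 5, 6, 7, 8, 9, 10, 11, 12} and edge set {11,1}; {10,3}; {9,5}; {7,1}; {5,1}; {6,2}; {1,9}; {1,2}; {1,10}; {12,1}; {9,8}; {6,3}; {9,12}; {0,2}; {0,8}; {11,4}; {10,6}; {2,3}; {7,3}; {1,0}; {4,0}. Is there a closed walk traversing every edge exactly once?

Degrees: 0:4, 1:8, 2:4, 3:4, 4:2, 5:2, 6:3, 7:2, 8:2, 9:4, 10:3, 11:2, 12:2
6, 10 have odd degree; an Eulerian circuit needs every degree to be even, so none exists.

No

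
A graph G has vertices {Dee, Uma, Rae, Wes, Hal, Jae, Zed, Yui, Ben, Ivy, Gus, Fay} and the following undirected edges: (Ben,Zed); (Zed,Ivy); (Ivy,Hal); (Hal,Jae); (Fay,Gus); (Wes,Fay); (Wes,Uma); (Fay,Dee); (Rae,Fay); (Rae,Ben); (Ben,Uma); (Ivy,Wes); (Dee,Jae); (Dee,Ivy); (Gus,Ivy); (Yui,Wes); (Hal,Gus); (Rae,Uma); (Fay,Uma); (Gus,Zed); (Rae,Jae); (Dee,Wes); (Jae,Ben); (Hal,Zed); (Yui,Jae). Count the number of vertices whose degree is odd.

Degrees: Dee:4, Uma:4, Rae:4, Wes:5, Hal:4, Jae:5, Zed:4, Yui:2, Ben:4, Ivy:5, Gus:4, Fay:5
Odd-degree vertices: Wes, Jae, Ivy, Fay.

4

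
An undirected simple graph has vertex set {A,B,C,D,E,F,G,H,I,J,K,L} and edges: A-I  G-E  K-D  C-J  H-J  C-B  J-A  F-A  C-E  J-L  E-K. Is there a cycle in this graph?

The graph has 12 vertices, 11 edges, and 1 connected component.
A forest on 12 vertices with 1 component has exactly 11 edges, which matches — so no cycle.

No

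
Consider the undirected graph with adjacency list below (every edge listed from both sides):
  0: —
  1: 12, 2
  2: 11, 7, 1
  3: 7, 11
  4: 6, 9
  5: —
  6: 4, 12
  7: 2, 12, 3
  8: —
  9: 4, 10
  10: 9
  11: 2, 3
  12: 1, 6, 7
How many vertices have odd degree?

4

Degrees: 0:0, 1:2, 2:3, 3:2, 4:2, 5:0, 6:2, 7:3, 8:0, 9:2, 10:1, 11:2, 12:3
Odd-degree vertices: 2, 7, 10, 12.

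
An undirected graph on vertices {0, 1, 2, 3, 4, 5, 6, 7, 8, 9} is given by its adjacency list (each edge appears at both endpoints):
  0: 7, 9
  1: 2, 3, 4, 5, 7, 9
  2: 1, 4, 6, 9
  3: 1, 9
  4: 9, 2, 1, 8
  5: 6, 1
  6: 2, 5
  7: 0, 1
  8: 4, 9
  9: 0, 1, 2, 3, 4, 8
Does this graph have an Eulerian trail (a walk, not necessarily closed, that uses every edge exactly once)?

Degrees: 0:2, 1:6, 2:4, 3:2, 4:4, 5:2, 6:2, 7:2, 8:2, 9:6
Odd-degree vertices: none (0 total).
The non-isolated vertices are connected and exactly 0 have odd degree, so an Eulerian trail exists.

Yes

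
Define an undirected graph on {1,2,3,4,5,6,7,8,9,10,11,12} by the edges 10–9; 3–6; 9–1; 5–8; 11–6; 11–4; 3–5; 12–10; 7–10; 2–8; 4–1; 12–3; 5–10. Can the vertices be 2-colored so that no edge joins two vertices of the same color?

Yes

A valid 2-coloring puts {2, 4, 5, 6, 7, 9, 12} on one side and {1, 3, 8, 10, 11} on the other; every edge crosses between the two sides.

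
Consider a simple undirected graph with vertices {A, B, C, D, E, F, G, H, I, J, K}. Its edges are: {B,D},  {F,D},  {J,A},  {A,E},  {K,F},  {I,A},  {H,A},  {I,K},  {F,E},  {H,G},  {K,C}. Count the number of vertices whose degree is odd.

6

Degrees: A:4, B:1, C:1, D:2, E:2, F:3, G:1, H:2, I:2, J:1, K:3
Odd-degree vertices: B, C, F, G, J, K.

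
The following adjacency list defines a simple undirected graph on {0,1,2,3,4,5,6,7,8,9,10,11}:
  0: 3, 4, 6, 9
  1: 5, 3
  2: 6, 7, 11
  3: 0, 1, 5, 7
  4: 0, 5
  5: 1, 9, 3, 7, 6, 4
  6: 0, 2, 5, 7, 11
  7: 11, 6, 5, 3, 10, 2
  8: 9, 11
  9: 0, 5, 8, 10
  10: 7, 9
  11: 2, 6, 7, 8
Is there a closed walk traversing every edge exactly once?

No

Degrees: 0:4, 1:2, 2:3, 3:4, 4:2, 5:6, 6:5, 7:6, 8:2, 9:4, 10:2, 11:4
2, 6 have odd degree; an Eulerian circuit needs every degree to be even, so none exists.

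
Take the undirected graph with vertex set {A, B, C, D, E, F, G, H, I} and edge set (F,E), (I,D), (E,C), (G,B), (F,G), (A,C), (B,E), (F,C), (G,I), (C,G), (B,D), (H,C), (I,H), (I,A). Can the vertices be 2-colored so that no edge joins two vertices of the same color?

No

The cycle E-F-C-E has length 3, which is odd, so the graph is not bipartite.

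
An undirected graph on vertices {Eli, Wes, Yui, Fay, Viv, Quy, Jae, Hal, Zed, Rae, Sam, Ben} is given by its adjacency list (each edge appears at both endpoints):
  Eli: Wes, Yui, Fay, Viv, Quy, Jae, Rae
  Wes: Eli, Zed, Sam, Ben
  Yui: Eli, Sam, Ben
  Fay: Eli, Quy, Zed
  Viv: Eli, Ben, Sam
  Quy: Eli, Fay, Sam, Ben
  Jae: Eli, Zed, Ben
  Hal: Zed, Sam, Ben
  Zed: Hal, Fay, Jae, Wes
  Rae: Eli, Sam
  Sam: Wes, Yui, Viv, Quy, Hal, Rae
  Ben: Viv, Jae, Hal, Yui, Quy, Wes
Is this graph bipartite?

Quy-Fay-Eli-Quy is an odd cycle (length 3), and a bipartite graph can contain only even cycles.

No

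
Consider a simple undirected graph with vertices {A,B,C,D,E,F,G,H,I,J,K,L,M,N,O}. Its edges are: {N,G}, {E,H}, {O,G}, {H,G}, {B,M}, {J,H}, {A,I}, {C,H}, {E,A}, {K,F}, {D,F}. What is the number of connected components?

4

Component: {L}
Component: {B, M}
Component: {D, F, K}
Component: {A, C, E, G, H, I, J, N, O}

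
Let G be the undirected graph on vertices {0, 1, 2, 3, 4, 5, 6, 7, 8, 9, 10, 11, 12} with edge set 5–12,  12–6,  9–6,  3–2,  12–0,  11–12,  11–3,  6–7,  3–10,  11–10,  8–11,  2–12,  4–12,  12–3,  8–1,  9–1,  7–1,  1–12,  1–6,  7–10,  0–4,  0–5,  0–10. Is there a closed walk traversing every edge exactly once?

Degrees: 0:4, 1:5, 2:2, 3:4, 4:2, 5:2, 6:4, 7:3, 8:2, 9:2, 10:4, 11:4, 12:8
1, 7 have odd degree; an Eulerian circuit needs every degree to be even, so none exists.

No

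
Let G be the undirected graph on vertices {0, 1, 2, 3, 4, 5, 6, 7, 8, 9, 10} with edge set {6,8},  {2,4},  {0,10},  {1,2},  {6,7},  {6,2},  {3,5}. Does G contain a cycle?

|V| = 11, |E| = 7, number of components = 4.
A forest on 11 vertices with 4 components has exactly 7 edges, which matches — so no cycle.

No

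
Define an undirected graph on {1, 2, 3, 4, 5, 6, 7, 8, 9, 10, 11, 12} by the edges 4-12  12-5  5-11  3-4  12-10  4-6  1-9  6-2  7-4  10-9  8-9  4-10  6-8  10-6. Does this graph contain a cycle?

Yes

|V| = 12, |E| = 14, number of components = 1.
One cycle is 10-12-4-10.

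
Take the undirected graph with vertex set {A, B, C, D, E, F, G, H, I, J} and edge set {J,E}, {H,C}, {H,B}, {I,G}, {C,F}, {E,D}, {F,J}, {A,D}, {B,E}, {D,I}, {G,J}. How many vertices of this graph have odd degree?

4

Degrees: A:1, B:2, C:2, D:3, E:3, F:2, G:2, H:2, I:2, J:3
Odd-degree vertices: A, D, E, J.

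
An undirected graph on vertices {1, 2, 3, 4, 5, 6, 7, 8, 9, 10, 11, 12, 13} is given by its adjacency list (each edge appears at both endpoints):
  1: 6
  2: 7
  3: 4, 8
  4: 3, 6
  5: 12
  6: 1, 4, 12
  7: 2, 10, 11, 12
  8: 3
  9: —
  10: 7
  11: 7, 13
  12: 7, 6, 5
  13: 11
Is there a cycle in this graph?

The graph has 13 vertices, 11 edges, and 2 connected components.
Since 11 = 13 - 2, the graph is a forest and contains no cycle.

No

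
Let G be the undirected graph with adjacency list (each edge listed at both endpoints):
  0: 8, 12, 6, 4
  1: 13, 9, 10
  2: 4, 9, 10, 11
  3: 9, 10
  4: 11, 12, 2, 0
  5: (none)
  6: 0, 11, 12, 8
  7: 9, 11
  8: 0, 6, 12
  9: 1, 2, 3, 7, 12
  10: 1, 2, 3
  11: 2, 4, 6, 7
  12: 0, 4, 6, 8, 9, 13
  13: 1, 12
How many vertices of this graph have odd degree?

4

Degrees: 0:4, 1:3, 2:4, 3:2, 4:4, 5:0, 6:4, 7:2, 8:3, 9:5, 10:3, 11:4, 12:6, 13:2
Odd-degree vertices: 1, 8, 9, 10.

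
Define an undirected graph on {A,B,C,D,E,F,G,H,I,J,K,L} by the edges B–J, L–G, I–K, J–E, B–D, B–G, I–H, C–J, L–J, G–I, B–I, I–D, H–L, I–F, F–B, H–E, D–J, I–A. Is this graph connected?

Yes

Starting from A and exploring outward reaches every vertex (A, I, K, F, B, H, D, G, J, E, L, C); the graph is connected.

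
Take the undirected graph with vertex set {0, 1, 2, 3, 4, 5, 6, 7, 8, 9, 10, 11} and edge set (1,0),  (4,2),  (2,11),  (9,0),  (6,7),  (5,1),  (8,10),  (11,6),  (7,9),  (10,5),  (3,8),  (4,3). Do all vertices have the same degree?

Yes

Degrees: 0:2, 1:2, 2:2, 3:2, 4:2, 5:2, 6:2, 7:2, 8:2, 9:2, 10:2, 11:2
Every vertex has degree 2, so the graph is 2-regular.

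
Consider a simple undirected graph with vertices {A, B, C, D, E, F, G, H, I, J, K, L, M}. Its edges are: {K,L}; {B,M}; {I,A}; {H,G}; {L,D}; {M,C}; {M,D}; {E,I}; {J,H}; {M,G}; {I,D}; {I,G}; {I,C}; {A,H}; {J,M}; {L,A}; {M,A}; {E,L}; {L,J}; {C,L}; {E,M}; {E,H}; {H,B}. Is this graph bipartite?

Yes

Partition the vertices as {F, H, I, L, M} vs {A, B, C, D, E, G, J, K}. Each listed edge has one endpoint in each part, so the graph is bipartite.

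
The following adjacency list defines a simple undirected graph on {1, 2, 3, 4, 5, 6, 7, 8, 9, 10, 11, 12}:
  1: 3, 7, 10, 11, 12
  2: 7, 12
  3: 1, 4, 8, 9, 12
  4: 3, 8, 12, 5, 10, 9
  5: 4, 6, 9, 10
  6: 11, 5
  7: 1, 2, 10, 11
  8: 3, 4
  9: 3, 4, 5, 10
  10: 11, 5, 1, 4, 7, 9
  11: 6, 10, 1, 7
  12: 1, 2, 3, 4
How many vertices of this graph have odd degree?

2

Degrees: 1:5, 2:2, 3:5, 4:6, 5:4, 6:2, 7:4, 8:2, 9:4, 10:6, 11:4, 12:4
Odd-degree vertices: 1, 3.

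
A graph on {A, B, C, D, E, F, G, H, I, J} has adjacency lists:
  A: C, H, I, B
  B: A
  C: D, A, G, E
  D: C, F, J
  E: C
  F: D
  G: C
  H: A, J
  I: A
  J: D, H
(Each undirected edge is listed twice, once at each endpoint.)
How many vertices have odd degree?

Degrees: A:4, B:1, C:4, D:3, E:1, F:1, G:1, H:2, I:1, J:2
Odd-degree vertices: B, D, E, F, G, I.

6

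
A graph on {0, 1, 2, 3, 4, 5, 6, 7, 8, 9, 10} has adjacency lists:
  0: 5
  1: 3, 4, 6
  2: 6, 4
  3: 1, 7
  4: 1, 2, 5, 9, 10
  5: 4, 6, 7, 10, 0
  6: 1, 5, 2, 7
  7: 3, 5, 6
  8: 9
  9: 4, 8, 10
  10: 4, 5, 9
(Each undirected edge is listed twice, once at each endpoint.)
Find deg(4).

Neighbors of 4: 1, 2, 5, 9, 10.

5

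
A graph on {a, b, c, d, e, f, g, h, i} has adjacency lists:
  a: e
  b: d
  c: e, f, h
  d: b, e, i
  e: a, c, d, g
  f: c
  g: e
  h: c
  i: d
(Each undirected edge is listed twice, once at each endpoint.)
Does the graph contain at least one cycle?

No

The graph has 9 vertices, 8 edges, and 1 connected component.
Since 8 = 9 - 1, the graph is a forest and contains no cycle.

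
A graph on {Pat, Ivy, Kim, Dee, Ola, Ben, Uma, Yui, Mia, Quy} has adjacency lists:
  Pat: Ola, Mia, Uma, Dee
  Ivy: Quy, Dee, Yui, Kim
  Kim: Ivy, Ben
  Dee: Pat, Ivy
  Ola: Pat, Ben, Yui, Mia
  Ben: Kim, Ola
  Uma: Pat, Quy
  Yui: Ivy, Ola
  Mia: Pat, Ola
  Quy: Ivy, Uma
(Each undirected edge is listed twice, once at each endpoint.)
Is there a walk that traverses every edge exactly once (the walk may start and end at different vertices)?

Degrees: Pat:4, Ivy:4, Kim:2, Dee:2, Ola:4, Ben:2, Uma:2, Yui:2, Mia:2, Quy:2
Odd-degree vertices: none (0 total).
With 0 odd-degree vertices and all edges in one connected piece, an Eulerian trail exists.

Yes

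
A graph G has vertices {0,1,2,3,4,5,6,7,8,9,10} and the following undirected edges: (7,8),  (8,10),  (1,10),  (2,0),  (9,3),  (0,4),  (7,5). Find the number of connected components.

4

Component: {6}
Component: {3, 9}
Component: {0, 2, 4}
Component: {1, 5, 7, 8, 10}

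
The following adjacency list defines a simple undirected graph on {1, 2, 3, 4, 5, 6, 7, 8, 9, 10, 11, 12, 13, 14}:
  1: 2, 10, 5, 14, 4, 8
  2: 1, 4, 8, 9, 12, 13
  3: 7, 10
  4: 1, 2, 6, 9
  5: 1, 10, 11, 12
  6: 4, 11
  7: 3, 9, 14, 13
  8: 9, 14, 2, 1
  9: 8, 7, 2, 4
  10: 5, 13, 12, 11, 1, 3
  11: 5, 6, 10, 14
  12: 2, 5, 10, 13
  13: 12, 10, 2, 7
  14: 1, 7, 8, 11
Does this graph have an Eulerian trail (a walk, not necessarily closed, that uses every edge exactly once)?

Yes

Degrees: 1:6, 2:6, 3:2, 4:4, 5:4, 6:2, 7:4, 8:4, 9:4, 10:6, 11:4, 12:4, 13:4, 14:4
Odd-degree vertices: none (0 total).
The non-isolated vertices are connected and exactly 0 have odd degree, so an Eulerian trail exists.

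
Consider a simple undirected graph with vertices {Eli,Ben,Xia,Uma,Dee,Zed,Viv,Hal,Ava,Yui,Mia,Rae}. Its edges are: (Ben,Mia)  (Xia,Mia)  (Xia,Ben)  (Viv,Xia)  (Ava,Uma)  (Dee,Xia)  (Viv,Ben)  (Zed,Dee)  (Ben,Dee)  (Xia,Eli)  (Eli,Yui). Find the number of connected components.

4

Component: {Hal}
Component: {Rae}
Component: {Uma, Ava}
Component: {Eli, Ben, Xia, Dee, Zed, Viv, Yui, Mia}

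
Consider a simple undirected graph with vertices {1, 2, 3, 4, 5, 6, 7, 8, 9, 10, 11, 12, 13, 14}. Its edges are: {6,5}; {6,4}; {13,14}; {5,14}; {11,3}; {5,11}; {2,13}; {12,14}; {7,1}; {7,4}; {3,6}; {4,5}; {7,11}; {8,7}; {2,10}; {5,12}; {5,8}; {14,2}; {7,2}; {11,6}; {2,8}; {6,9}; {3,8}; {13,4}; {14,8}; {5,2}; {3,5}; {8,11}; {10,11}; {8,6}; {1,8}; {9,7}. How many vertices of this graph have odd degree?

2

Degrees: 1:2, 2:6, 3:4, 4:4, 5:8, 6:6, 7:6, 8:8, 9:2, 10:2, 11:6, 12:2, 13:3, 14:5
Odd-degree vertices: 13, 14.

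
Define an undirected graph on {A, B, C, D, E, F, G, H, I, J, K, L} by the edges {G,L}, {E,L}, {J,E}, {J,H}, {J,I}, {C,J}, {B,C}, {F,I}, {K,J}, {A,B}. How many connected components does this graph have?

Component: {D}
Component: {A, B, C, E, F, G, H, I, J, K, L}

2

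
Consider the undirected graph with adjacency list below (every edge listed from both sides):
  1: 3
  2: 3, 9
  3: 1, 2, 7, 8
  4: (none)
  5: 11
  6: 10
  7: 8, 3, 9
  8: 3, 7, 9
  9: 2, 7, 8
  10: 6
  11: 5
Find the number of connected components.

Component: {4}
Component: {5, 11}
Component: {6, 10}
Component: {1, 2, 3, 7, 8, 9}

4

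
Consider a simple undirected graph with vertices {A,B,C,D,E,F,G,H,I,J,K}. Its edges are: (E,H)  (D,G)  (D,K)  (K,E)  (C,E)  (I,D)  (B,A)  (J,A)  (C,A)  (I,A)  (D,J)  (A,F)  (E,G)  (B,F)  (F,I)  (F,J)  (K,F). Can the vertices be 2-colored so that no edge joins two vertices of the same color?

The cycle F-B-A-F has length 3, which is odd, so the graph is not bipartite.

No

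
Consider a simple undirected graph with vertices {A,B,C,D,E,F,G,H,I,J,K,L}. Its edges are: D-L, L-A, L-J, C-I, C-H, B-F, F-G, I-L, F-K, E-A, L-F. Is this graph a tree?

The graph has 12 vertices and 11 edges.
It is connected with exactly 11 edges, hence acyclic — it is a tree.

Yes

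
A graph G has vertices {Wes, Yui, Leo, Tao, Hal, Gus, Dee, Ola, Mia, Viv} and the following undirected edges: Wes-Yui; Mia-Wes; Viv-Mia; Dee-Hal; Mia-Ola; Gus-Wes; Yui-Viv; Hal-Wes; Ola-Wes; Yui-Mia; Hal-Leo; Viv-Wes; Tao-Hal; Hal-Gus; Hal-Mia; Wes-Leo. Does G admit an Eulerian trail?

Degrees: Wes:7, Yui:3, Leo:2, Tao:1, Hal:6, Gus:2, Dee:1, Ola:2, Mia:5, Viv:3
Odd-degree vertices: Wes, Yui, Tao, Dee, Mia, Viv (6 total).
An Eulerian trail requires 0 or 2 odd-degree vertices; here there are 6.

No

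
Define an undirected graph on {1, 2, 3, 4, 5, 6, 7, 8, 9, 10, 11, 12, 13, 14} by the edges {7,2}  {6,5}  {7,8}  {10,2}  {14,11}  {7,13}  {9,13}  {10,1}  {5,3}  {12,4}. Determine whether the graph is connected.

No

Component: {4, 12}
Component: {11, 14}
Component: {3, 5, 6}
Component: {1, 2, 7, 8, 9, 10, 13}
No edge joins these 4 groups, so the graph is disconnected.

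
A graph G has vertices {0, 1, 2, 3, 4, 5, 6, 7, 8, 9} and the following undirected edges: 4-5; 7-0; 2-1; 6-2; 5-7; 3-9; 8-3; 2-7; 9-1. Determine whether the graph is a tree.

|V| = 10, |E| = 9.
Connected and |E| = |V| - 1, which characterizes a tree.

Yes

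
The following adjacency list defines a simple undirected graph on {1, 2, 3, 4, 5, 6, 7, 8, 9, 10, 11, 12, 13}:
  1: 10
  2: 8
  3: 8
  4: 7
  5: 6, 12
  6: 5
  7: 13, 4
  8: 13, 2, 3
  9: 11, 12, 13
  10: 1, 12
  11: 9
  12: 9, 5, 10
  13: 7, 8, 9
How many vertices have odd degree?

Degrees: 1:1, 2:1, 3:1, 4:1, 5:2, 6:1, 7:2, 8:3, 9:3, 10:2, 11:1, 12:3, 13:3
Odd-degree vertices: 1, 2, 3, 4, 6, 8, 9, 11, 12, 13.

10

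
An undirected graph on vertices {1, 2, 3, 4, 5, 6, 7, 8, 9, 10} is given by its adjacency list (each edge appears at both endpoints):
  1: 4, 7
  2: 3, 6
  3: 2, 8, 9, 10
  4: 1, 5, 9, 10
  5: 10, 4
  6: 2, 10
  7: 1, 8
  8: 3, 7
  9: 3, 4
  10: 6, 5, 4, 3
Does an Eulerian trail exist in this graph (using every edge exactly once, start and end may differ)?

Degrees: 1:2, 2:2, 3:4, 4:4, 5:2, 6:2, 7:2, 8:2, 9:2, 10:4
Odd-degree vertices: none (0 total).
With 0 odd-degree vertices and all edges in one connected piece, an Eulerian trail exists.

Yes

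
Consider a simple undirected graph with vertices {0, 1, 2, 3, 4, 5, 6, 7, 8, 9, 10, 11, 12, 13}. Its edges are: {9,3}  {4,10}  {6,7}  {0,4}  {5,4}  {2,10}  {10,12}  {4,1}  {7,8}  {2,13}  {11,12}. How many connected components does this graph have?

Component: {3, 9}
Component: {6, 7, 8}
Component: {0, 1, 2, 4, 5, 10, 11, 12, 13}

3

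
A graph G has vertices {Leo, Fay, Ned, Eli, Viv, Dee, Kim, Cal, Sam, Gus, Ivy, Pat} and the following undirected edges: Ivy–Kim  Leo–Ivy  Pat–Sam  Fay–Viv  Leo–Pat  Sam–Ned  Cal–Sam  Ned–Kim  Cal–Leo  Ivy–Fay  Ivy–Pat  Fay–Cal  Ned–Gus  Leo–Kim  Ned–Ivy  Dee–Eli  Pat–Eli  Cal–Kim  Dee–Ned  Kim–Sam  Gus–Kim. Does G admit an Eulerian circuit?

No

Degrees: Leo:4, Fay:3, Ned:5, Eli:2, Viv:1, Dee:2, Kim:6, Cal:4, Sam:4, Gus:2, Ivy:5, Pat:4
Vertices with odd degree: Fay, Ned, Viv, Ivy. An Eulerian circuit requires all degrees even.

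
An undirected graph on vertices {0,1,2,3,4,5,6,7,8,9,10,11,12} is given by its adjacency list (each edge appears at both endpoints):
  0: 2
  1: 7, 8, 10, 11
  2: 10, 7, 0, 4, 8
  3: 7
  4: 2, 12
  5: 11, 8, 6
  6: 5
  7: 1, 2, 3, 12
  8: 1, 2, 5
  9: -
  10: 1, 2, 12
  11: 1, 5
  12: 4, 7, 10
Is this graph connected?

No

Component: {9}
Component: {0, 1, 2, 3, 4, 5, 6, 7, 8, 10, 11, 12}
There are 2 separate components, so the graph is not connected.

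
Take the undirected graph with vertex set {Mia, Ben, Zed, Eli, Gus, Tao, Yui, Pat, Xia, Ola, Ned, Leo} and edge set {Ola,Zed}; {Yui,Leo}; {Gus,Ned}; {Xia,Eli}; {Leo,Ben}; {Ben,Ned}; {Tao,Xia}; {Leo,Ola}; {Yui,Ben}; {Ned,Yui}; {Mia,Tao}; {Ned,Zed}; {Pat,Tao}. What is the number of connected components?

2

Component: {Mia, Eli, Tao, Pat, Xia}
Component: {Ben, Zed, Gus, Yui, Ola, Ned, Leo}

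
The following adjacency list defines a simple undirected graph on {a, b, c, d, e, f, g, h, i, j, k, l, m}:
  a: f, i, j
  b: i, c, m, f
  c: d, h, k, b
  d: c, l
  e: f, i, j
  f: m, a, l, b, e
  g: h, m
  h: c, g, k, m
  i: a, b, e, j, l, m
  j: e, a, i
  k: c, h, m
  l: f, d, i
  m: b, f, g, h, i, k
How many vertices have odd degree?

6

Degrees: a:3, b:4, c:4, d:2, e:3, f:5, g:2, h:4, i:6, j:3, k:3, l:3, m:6
Odd-degree vertices: a, e, f, j, k, l.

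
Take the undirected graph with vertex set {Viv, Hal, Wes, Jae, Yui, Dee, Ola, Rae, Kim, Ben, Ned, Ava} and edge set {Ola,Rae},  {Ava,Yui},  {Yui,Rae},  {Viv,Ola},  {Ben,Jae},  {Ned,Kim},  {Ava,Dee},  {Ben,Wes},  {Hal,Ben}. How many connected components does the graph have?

3

Component: {Kim, Ned}
Component: {Hal, Wes, Jae, Ben}
Component: {Viv, Yui, Dee, Ola, Rae, Ava}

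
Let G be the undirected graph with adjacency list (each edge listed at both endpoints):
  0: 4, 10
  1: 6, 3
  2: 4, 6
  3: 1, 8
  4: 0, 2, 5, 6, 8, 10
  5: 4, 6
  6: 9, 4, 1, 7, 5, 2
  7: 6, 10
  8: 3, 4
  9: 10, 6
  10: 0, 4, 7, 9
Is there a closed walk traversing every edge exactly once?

Degrees: 0:2, 1:2, 2:2, 3:2, 4:6, 5:2, 6:6, 7:2, 8:2, 9:2, 10:4
Every vertex has even degree and the edges form a single connected piece, so an Eulerian circuit exists.

Yes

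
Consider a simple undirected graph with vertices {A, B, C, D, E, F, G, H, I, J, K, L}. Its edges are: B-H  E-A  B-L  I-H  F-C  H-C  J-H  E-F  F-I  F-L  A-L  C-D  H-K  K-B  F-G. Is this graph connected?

A breadth-first search from A visits A, E, L, F, B, I, G, C, H, K, D, J — all 12 vertices — so the graph is connected.

Yes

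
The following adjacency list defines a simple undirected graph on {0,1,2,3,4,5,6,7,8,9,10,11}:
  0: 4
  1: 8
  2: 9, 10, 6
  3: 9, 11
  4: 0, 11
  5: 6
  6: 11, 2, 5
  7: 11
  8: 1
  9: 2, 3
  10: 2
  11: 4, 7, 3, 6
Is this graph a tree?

|V| = 12, |E| = 11.
It splits into 2 components, so it cannot be a tree.

No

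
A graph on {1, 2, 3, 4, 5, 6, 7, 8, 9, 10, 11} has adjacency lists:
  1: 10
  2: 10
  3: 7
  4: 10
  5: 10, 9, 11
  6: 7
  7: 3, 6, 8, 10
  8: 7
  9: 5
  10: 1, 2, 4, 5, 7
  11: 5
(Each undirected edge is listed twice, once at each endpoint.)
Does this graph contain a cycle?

No

|V| = 11, |E| = 10, number of components = 1.
Since 10 = 11 - 1, the graph is a forest and contains no cycle.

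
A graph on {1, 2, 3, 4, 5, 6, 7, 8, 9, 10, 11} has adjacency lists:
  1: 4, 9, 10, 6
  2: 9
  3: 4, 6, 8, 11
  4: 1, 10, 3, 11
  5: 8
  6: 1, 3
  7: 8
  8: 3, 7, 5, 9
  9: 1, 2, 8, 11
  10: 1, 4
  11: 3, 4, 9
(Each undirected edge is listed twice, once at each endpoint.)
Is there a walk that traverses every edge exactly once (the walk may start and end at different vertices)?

No

Degrees: 1:4, 2:1, 3:4, 4:4, 5:1, 6:2, 7:1, 8:4, 9:4, 10:2, 11:3
Odd-degree vertices: 2, 5, 7, 11 (4 total).
With 4 odd-degree vertices (more than two), no single trail can use every edge.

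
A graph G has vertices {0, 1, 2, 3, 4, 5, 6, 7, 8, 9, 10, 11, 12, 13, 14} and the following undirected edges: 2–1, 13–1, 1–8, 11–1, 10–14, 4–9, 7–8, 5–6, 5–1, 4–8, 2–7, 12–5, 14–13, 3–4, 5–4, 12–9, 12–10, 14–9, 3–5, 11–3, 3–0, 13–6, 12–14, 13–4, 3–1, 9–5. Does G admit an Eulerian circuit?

No

Degrees: 0:1, 1:6, 2:2, 3:5, 4:5, 5:6, 6:2, 7:2, 8:3, 9:4, 10:2, 11:2, 12:4, 13:4, 14:4
0, 3, 4, 8 have odd degree; an Eulerian circuit needs every degree to be even, so none exists.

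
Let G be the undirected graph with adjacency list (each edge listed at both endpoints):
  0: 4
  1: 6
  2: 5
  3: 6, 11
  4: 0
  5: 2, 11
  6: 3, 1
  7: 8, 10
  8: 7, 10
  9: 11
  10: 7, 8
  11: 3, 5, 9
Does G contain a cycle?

The graph has 12 vertices, 10 edges, and 3 connected components.
Since 10 > 12 - 3, a cycle must exist; for instance 7-8-10-7.

Yes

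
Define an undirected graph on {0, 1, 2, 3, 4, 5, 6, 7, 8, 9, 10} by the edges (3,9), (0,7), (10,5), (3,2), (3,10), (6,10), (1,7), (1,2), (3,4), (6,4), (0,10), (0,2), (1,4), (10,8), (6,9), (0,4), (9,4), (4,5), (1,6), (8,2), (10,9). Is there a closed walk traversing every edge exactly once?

Degrees: 0:4, 1:4, 2:4, 3:4, 4:6, 5:2, 6:4, 7:2, 8:2, 9:4, 10:6
Every vertex has even degree and the edges form a single connected piece, so an Eulerian circuit exists.

Yes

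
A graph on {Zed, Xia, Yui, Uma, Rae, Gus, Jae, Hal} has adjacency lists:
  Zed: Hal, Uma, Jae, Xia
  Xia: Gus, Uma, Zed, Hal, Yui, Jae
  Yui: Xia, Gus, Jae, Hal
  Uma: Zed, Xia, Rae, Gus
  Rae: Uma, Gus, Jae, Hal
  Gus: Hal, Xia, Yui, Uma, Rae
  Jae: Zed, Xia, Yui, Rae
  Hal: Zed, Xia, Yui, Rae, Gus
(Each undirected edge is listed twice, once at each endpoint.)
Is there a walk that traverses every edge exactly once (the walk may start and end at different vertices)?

Degrees: Zed:4, Xia:6, Yui:4, Uma:4, Rae:4, Gus:5, Jae:4, Hal:5
Odd-degree vertices: Gus, Hal (2 total).
The non-isolated vertices are connected and exactly 2 have odd degree, so an Eulerian trail exists (from Gus to Hal).

Yes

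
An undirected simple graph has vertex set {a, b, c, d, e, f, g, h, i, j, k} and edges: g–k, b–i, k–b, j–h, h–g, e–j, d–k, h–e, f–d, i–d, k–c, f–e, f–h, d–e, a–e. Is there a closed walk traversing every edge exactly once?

No

Degrees: a:1, b:2, c:1, d:4, e:5, f:3, g:2, h:4, i:2, j:2, k:4
Vertices with odd degree: a, c, e, f. An Eulerian circuit requires all degrees even.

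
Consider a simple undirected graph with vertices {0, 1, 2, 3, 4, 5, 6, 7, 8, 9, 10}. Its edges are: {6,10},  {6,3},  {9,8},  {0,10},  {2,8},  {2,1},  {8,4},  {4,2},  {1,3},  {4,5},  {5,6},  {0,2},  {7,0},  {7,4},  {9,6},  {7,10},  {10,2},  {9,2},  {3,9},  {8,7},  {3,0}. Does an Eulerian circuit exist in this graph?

Yes

Degrees: 0:4, 1:2, 2:6, 3:4, 4:4, 5:2, 6:4, 7:4, 8:4, 9:4, 10:4
Every vertex has even degree and the edges form a single connected piece, so an Eulerian circuit exists.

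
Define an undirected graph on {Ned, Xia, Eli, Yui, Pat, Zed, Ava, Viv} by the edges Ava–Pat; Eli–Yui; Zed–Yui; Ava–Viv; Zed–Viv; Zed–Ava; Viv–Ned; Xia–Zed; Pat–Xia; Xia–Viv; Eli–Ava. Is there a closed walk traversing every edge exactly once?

No

Degrees: Ned:1, Xia:3, Eli:2, Yui:2, Pat:2, Zed:4, Ava:4, Viv:4
Ned, Xia have odd degree; an Eulerian circuit needs every degree to be even, so none exists.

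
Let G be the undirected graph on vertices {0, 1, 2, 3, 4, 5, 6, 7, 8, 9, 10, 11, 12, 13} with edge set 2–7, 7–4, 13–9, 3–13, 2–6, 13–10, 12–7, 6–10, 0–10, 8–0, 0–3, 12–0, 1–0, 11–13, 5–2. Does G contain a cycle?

Yes

The graph has 14 vertices, 15 edges, and 1 connected component.
One cycle is 0-10-6-2-7-12-0.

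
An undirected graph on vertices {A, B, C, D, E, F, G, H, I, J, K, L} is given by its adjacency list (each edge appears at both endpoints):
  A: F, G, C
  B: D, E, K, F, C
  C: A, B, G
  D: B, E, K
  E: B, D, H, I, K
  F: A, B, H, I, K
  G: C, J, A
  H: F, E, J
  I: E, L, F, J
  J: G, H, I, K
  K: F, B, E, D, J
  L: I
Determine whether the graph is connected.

Yes

Starting from A and exploring outward reaches every vertex (A, F, C, G, I, H, K, B, J, L, E, D); the graph is connected.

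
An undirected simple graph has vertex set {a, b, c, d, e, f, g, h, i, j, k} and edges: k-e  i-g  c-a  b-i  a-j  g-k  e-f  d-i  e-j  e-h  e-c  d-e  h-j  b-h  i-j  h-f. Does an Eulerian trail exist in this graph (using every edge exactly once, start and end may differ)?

Yes

Degrees: a:2, b:2, c:2, d:2, e:6, f:2, g:2, h:4, i:4, j:4, k:2
Odd-degree vertices: none (0 total).
The non-isolated vertices are connected and exactly 0 have odd degree, so an Eulerian trail exists.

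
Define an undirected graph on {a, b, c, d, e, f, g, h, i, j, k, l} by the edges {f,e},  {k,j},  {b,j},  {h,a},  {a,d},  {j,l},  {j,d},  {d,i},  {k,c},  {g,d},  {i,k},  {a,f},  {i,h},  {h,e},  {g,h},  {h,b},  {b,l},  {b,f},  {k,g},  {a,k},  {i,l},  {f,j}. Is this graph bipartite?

No

b-j-l-b is an odd cycle (length 3), and a bipartite graph can contain only even cycles.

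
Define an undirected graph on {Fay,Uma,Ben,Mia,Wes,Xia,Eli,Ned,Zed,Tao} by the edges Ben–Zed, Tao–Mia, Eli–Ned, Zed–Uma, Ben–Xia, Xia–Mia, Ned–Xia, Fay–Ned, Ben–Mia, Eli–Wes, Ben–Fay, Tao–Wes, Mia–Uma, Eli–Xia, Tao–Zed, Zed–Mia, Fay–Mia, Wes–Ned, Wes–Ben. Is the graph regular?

Degrees: Fay:3, Uma:2, Ben:5, Mia:6, Wes:4, Xia:4, Eli:3, Ned:4, Zed:4, Tao:3
Degrees are not all equal (e.g. deg(Uma)=2 but deg(Mia)=6); not regular.

No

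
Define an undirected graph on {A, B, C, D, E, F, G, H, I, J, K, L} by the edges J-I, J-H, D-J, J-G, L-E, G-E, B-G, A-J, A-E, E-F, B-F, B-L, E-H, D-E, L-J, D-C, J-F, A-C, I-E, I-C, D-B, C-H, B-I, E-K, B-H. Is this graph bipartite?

Yes

A valid 2-coloring puts {B, C, E, J} on one side and {A, D, F, G, H, I, K, L} on the other; every edge crosses between the two sides.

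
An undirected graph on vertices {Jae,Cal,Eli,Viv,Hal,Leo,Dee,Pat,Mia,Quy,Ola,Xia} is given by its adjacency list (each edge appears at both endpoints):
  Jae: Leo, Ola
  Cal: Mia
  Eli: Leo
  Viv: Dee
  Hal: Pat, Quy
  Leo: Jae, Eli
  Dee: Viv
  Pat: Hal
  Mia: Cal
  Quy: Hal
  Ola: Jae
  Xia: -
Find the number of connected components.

Component: {Xia}
Component: {Cal, Mia}
Component: {Viv, Dee}
Component: {Hal, Pat, Quy}
Component: {Jae, Eli, Leo, Ola}

5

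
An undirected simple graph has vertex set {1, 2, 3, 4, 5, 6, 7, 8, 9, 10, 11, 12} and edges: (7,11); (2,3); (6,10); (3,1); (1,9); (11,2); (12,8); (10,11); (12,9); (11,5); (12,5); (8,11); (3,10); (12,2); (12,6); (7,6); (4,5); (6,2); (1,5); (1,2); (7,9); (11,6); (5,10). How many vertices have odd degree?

8

Degrees: 1:4, 2:5, 3:3, 4:1, 5:5, 6:5, 7:3, 8:2, 9:3, 10:4, 11:6, 12:5
Odd-degree vertices: 2, 3, 4, 5, 6, 7, 9, 12.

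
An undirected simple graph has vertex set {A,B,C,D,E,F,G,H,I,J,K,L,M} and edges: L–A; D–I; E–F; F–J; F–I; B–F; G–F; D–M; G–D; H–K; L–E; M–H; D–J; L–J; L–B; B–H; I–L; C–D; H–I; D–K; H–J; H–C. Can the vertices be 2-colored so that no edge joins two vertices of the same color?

Partition the vertices as {D, F, H, L} vs {A, B, C, E, G, I, J, K, M}. Each listed edge has one endpoint in each part, so the graph is bipartite.

Yes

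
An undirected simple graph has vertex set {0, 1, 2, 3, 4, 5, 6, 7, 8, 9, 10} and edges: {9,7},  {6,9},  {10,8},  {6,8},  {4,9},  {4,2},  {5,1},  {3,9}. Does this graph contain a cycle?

|V| = 11, |E| = 8, number of components = 3.
A forest on 11 vertices with 3 components has exactly 8 edges, which matches — so no cycle.

No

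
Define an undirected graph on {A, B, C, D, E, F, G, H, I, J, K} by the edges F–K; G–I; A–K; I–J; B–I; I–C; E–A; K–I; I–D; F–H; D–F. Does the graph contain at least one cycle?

Yes

The graph has 11 vertices, 11 edges, and 1 connected component.
Since 11 > 11 - 1, a cycle must exist; for instance K-I-D-F-K.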